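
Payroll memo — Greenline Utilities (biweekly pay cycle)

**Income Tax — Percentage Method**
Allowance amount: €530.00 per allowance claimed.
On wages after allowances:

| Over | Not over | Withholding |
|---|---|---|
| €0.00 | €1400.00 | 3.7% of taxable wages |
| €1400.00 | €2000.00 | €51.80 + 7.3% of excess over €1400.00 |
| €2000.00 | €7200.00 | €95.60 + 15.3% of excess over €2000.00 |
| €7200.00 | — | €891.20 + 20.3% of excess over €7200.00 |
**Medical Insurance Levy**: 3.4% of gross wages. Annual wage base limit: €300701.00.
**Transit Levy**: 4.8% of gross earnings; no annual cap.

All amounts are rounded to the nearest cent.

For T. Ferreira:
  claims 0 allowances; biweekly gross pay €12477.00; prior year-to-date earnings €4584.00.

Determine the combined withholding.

€2985.55

Income Tax: taxable = €12477.00
  €891.20 + 20.3% × (€12477.00 − €7200.00) = €891.20 + 20.3% × €5277.00 = €1962.43
Medical Insurance Levy: 3.4% × €12477.00 = €424.22
Transit Levy: 4.8% × €12477.00 = €598.90
Total: €1962.43 + €424.22 + €598.90 = €2985.55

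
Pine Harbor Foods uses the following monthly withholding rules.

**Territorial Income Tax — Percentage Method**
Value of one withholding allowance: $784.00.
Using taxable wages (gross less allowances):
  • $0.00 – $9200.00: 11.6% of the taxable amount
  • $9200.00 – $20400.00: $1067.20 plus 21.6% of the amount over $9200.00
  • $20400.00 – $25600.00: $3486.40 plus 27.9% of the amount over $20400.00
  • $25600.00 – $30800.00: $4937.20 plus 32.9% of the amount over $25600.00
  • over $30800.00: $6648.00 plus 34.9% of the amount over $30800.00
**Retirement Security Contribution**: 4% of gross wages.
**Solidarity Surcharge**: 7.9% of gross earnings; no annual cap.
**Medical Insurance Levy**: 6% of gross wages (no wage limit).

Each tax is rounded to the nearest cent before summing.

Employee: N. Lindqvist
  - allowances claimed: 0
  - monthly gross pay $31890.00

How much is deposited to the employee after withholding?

Territorial Income Tax: taxable = $31890.00
  $6648.00 + 34.9% × ($31890.00 − $30800.00) = $6648.00 + 34.9% × $1090.00 = $7028.41
Retirement Security Contribution: 4% × $31890.00 = $1275.60
Solidarity Surcharge: 7.9% × $31890.00 = $2519.31
Medical Insurance Levy: 6% × $31890.00 = $1913.40
Total withheld: $7028.41 + $1275.60 + $2519.31 + $1913.40 = $12736.72
Net pay: $31890.00 − $12736.72 = $19153.28

$19153.28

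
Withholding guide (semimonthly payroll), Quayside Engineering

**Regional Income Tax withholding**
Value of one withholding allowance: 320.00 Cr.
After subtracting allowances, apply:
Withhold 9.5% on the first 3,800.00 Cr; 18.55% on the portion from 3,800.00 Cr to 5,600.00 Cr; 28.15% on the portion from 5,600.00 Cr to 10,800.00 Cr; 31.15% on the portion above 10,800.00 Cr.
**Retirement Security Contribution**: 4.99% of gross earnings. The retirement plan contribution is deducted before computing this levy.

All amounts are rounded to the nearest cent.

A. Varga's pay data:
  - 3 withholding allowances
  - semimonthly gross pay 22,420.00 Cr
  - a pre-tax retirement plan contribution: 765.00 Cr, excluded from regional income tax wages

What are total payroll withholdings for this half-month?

Regional Income Tax: taxable = 22,420.00 Cr − 765.00 Cr − 3×320.00 Cr = 20,695.00 Cr
  2,158.70 Cr + 31.15% × (20,695.00 Cr − 10,800.00 Cr) = 2,158.70 Cr + 31.15% × 9,895.00 Cr = 5,240.99 Cr
Retirement Security Contribution: 4.99% × 21,655.00 Cr = 1,080.58 Cr
Total: 5,240.99 Cr + 1,080.58 Cr = 6,321.57 Cr

6,321.57 Cr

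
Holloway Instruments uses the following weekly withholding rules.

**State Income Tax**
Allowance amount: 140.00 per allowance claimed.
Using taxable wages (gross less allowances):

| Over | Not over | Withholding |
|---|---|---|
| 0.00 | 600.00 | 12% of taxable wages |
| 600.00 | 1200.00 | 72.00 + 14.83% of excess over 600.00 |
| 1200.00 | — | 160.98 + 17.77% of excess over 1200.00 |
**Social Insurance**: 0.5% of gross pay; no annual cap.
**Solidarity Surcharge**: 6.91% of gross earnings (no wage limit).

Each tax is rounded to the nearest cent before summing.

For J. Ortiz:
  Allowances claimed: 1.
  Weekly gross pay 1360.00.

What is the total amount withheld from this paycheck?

State Income Tax: taxable = 1360.00 − 1×140.00 = 1220.00
  160.98 + 17.77% × (1220.00 − 1200.00) = 160.98 + 17.77% × 20.00 = 164.53
Social Insurance: 0.5% × 1360.00 = 6.80
Solidarity Surcharge: 6.91% × 1360.00 = 93.98
Total: 164.53 + 6.80 + 93.98 = 265.31

265.31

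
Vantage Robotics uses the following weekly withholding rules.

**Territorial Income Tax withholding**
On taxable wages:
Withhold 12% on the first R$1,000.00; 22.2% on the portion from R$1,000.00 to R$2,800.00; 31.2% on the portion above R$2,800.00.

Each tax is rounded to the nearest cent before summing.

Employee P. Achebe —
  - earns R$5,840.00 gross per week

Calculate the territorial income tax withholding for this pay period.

R$1,468.08

Territorial Income Tax: taxable = R$5,840.00
  R$519.60 + 31.2% × (R$5,840.00 − R$2,800.00) = R$519.60 + 31.2% × R$3,040.00 = R$1,468.08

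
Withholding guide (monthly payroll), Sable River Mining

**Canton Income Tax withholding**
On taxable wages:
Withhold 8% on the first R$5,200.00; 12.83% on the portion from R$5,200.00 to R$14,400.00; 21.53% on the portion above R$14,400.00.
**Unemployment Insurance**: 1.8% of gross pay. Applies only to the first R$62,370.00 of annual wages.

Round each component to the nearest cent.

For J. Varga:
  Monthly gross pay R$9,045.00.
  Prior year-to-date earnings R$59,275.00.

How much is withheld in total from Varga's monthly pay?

Canton Income Tax: taxable = R$9,045.00
  R$416.00 + 12.83% × (R$9,045.00 − R$5,200.00) = R$416.00 + 12.83% × R$3,845.00 = R$909.31
Unemployment Insurance: cap R$62,370.00 − YTD R$59,275.00 = R$3,095.00 subject; 1.8% × R$3,095.00 = R$55.71
Total: R$909.31 + R$55.71 = R$965.02

R$965.02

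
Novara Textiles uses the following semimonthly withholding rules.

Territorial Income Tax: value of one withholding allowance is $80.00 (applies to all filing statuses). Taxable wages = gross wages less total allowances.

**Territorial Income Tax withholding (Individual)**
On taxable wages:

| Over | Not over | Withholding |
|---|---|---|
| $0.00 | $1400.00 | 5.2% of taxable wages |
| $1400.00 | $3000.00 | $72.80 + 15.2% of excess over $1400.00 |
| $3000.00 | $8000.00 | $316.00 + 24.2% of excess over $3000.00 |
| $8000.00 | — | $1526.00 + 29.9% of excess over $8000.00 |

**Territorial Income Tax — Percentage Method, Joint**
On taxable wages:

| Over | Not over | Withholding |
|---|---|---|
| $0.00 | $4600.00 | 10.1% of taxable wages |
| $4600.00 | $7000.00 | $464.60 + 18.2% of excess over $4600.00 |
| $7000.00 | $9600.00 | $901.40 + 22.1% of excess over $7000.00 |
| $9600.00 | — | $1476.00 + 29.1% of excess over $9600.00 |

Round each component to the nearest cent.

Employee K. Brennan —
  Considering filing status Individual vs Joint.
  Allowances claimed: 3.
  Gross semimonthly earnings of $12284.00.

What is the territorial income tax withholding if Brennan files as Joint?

$2187.20

Territorial Income Tax (Joint): taxable = $12284.00 − 3×$80.00 = $12044.00
  $1476.00 + 29.1% × ($12044.00 − $9600.00) = $1476.00 + 29.1% × $2444.00 = $2187.20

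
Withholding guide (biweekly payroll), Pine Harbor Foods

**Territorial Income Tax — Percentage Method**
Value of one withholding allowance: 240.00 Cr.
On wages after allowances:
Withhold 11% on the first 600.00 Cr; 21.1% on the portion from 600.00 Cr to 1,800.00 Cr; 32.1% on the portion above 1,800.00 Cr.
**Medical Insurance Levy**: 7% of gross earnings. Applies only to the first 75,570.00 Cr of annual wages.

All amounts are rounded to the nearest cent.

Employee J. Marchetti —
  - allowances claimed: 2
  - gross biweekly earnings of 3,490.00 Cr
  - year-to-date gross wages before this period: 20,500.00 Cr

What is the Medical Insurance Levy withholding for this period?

Medical Insurance Levy: 7% × 3,490.00 Cr = 244.30 Cr

244.30 Cr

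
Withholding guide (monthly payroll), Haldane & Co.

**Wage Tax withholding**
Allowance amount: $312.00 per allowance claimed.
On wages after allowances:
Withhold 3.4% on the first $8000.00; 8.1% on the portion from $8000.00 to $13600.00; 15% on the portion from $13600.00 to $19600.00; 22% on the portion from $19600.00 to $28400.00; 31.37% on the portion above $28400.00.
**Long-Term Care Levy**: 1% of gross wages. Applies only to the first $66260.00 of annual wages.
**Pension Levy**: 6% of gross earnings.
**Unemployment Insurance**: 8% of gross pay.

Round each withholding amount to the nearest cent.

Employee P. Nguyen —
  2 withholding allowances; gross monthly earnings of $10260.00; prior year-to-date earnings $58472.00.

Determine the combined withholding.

$1918.80

Wage Tax: taxable = $10260.00 − 2×$312.00 = $9636.00
  $272.00 + 8.1% × ($9636.00 − $8000.00) = $272.00 + 8.1% × $1636.00 = $404.52
Long-Term Care Levy: cap $66260.00 − YTD $58472.00 = $7788.00 subject; 1% × $7788.00 = $77.88
Pension Levy: 6% × $10260.00 = $615.60
Unemployment Insurance: 8% × $10260.00 = $820.80
Total: $404.52 + $77.88 + $615.60 + $820.80 = $1918.80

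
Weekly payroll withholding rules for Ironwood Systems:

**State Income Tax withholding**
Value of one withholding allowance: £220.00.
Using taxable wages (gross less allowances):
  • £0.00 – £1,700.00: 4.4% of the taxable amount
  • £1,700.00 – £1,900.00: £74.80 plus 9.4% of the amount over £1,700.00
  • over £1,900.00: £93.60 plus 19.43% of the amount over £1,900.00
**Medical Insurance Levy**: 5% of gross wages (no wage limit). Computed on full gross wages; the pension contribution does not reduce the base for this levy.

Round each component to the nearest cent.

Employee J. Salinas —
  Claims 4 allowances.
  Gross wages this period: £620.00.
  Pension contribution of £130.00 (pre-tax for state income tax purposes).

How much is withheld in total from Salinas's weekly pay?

State Income Tax: taxable = £620.00 − £130.00 − 4×£220.00 = £-390.00
  Taxable ≤ 0 → £0.00
Medical Insurance Levy: 5% × £620.00 = £31.00
Total: £0.00 + £31.00 = £31.00

£31.00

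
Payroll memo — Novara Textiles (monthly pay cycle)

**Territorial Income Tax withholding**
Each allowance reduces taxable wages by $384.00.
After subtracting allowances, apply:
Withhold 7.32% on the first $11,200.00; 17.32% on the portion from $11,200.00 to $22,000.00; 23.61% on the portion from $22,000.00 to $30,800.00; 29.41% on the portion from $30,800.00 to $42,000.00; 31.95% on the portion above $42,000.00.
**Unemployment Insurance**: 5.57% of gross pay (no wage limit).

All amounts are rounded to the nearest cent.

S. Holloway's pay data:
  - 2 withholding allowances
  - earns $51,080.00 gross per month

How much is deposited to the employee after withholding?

Territorial Income Tax: taxable = $51,080.00 − 2×$384.00 = $50,312.00
  $8,062.00 + 31.95% × ($50,312.00 − $42,000.00) = $8,062.00 + 31.95% × $8,312.00 = $10,717.68
Unemployment Insurance: 5.57% × $51,080.00 = $2,845.16
Total withheld: $10,717.68 + $2,845.16 = $13,562.84
Net pay: $51,080.00 − $13,562.84 = $37,517.16

$37,517.16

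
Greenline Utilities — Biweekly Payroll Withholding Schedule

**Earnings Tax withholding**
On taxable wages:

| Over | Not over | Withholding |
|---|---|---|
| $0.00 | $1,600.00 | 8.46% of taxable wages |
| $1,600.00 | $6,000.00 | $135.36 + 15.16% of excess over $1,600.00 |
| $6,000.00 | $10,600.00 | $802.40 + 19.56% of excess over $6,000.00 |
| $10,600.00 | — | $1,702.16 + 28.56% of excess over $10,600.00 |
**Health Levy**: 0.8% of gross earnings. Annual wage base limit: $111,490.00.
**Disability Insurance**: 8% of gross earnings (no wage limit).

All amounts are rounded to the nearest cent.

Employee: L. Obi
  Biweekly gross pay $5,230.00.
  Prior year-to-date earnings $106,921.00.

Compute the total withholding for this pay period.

$1,140.62

Earnings Tax: taxable = $5,230.00
  $135.36 + 15.16% × ($5,230.00 − $1,600.00) = $135.36 + 15.16% × $3,630.00 = $685.67
Health Levy: cap $111,490.00 − YTD $106,921.00 = $4,569.00 subject; 0.8% × $4,569.00 = $36.55
Disability Insurance: 8% × $5,230.00 = $418.40
Total: $685.67 + $36.55 + $418.40 = $1,140.62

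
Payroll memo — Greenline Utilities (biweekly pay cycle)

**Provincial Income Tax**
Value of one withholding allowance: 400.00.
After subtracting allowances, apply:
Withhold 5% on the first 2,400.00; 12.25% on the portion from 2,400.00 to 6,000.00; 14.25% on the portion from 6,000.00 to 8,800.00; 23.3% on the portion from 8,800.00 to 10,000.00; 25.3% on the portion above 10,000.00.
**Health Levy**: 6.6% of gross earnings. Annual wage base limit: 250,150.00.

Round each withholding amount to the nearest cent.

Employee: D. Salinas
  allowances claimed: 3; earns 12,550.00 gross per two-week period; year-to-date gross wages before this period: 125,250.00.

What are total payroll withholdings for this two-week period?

Provincial Income Tax: taxable = 12,550.00 − 3×400.00 = 11,350.00
  1,239.60 + 25.3% × (11,350.00 − 10,000.00) = 1,239.60 + 25.3% × 1,350.00 = 1,581.15
Health Levy: 6.6% × 12,550.00 = 828.30
Total: 1,581.15 + 828.30 = 2,409.45

2,409.45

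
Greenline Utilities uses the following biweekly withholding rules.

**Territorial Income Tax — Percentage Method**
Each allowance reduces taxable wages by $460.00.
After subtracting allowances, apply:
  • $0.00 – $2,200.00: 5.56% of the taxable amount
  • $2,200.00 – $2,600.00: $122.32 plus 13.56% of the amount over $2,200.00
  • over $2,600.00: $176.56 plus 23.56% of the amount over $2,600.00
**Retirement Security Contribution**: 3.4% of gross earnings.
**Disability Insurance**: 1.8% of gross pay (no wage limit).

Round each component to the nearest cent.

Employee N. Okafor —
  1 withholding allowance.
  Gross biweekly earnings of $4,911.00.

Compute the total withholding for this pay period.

Territorial Income Tax: taxable = $4,911.00 − 1×$460.00 = $4,451.00
  $176.56 + 23.56% × ($4,451.00 − $2,600.00) = $176.56 + 23.56% × $1,851.00 = $612.66
Retirement Security Contribution: 3.4% × $4,911.00 = $166.97
Disability Insurance: 1.8% × $4,911.00 = $88.40
Total: $612.66 + $166.97 + $88.40 = $868.03

$868.03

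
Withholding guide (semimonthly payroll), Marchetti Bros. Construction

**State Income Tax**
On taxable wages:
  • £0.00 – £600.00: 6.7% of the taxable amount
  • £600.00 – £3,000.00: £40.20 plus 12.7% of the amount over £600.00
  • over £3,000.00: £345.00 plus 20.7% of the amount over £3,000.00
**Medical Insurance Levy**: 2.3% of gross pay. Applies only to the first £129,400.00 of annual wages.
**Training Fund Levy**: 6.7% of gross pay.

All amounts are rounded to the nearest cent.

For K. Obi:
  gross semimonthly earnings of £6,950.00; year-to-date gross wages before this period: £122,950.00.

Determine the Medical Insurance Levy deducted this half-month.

£148.35

Medical Insurance Levy: cap £129,400.00 − YTD £122,950.00 = £6,450.00 subject; 2.3% × £6,450.00 = £148.35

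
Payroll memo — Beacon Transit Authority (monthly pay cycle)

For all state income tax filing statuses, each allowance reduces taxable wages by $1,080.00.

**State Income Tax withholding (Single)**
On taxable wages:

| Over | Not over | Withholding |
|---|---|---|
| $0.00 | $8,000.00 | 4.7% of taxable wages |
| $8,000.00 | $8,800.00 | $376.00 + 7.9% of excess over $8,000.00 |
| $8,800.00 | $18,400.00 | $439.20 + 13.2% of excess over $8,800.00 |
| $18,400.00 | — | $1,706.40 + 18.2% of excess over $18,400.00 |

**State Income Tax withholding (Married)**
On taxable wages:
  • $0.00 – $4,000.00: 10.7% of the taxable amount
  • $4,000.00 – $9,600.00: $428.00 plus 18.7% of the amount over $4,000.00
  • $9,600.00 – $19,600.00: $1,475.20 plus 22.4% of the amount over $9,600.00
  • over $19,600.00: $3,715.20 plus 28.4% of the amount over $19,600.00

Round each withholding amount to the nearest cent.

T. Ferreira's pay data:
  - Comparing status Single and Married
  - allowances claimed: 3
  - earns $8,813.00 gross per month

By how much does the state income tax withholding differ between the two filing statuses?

$460.22

State Income Tax (Single): taxable = $8,813.00 − 3×$1,080.00 = $5,573.00
  4.7% × $5,573.00 = $261.93
State Income Tax (Married): taxable = $8,813.00 − 3×$1,080.00 = $5,573.00
  $428.00 + 18.7% × ($5,573.00 − $4,000.00) = $428.00 + 18.7% × $1,573.00 = $722.15
Difference: |$261.93 − $722.15| = $460.22 (higher under Married)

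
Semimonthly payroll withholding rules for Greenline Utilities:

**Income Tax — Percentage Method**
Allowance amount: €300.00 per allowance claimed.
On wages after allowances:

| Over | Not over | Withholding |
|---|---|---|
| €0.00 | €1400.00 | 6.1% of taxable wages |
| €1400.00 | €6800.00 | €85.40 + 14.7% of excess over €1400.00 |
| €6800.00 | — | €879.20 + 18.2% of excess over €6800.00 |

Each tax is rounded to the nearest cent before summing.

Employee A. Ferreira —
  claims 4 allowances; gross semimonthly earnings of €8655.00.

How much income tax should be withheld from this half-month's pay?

€998.41

Income Tax: taxable = €8655.00 − 4×€300.00 = €7455.00
  €879.20 + 18.2% × (€7455.00 − €6800.00) = €879.20 + 18.2% × €655.00 = €998.41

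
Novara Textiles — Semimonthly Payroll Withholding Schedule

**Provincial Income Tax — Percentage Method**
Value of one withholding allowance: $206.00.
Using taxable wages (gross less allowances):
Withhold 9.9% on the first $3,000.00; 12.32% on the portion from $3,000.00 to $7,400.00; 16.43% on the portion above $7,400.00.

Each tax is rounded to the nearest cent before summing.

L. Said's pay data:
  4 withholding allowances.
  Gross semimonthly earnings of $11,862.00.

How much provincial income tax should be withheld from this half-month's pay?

$1,436.80

Provincial Income Tax: taxable = $11,862.00 − 4×$206.00 = $11,038.00
  $839.08 + 16.43% × ($11,038.00 − $7,400.00) = $839.08 + 16.43% × $3,638.00 = $1,436.80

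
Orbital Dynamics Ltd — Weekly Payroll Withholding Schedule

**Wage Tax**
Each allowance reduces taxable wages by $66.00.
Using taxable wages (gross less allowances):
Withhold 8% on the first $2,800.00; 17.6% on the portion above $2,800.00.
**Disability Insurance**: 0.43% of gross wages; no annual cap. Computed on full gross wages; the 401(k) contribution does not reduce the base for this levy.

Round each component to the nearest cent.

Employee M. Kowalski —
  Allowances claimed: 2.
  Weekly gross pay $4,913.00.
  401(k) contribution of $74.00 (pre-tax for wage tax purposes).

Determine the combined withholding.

$580.76

Wage Tax: taxable = $4,913.00 − $74.00 − 2×$66.00 = $4,707.00
  $224.00 + 17.6% × ($4,707.00 − $2,800.00) = $224.00 + 17.6% × $1,907.00 = $559.63
Disability Insurance: 0.43% × $4,913.00 = $21.13
Total: $559.63 + $21.13 = $580.76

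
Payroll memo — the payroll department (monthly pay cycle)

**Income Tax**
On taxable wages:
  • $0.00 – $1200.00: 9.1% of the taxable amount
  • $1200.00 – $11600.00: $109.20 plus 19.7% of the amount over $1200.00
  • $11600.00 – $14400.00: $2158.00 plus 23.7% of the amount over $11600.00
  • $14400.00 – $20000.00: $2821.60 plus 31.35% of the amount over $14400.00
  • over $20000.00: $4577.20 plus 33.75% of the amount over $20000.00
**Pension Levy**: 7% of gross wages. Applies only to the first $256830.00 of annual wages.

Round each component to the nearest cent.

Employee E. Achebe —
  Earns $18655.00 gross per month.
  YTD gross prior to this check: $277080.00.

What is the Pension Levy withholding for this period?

$0.00

Pension Levy: YTD $277080.00 ≥ cap $256830.00 → $0.00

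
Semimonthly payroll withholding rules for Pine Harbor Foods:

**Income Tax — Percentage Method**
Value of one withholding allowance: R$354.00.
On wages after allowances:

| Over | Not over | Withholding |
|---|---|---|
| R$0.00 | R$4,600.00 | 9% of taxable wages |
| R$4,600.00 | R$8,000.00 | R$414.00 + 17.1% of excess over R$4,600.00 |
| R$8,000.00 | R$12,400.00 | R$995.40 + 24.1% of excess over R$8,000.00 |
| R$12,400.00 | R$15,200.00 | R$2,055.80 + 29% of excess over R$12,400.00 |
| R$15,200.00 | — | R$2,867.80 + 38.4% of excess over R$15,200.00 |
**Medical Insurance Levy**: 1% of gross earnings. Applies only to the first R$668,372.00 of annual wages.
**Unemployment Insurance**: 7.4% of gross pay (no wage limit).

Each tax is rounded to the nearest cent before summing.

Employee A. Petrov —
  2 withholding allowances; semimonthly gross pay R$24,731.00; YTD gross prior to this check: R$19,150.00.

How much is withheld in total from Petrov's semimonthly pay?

Income Tax: taxable = R$24,731.00 − 2×R$354.00 = R$24,023.00
  R$2,867.80 + 38.4% × (R$24,023.00 − R$15,200.00) = R$2,867.80 + 38.4% × R$8,823.00 = R$6,255.83
Medical Insurance Levy: 1% × R$24,731.00 = R$247.31
Unemployment Insurance: 7.4% × R$24,731.00 = R$1,830.09
Total: R$6,255.83 + R$247.31 + R$1,830.09 = R$8,333.23

R$8,333.23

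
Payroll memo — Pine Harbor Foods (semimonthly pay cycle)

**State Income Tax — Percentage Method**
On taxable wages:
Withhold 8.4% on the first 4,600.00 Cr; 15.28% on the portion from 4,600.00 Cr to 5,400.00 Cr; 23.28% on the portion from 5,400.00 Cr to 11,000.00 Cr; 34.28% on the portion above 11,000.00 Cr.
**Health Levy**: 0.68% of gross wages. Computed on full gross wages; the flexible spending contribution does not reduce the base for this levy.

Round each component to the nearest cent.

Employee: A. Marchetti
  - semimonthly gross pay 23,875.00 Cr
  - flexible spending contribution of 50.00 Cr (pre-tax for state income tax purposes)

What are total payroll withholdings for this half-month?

6,371.08 Cr

State Income Tax: taxable = 23,875.00 Cr − 50.00 Cr = 23,825.00 Cr
  1,812.32 Cr + 34.28% × (23,825.00 Cr − 11,000.00 Cr) = 1,812.32 Cr + 34.28% × 12,825.00 Cr = 6,208.73 Cr
Health Levy: 0.68% × 23,875.00 Cr = 162.35 Cr
Total: 6,208.73 Cr + 162.35 Cr = 6,371.08 Cr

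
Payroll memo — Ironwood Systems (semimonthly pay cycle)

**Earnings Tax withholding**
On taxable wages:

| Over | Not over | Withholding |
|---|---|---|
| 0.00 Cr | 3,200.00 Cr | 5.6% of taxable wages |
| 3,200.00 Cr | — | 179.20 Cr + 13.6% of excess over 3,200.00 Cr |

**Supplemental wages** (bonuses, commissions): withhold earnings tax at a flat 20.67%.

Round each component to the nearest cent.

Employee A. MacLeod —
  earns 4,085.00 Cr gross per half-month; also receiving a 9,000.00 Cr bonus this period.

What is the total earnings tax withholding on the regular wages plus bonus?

2,159.86 Cr

Earnings Tax: taxable = 4,085.00 Cr
  179.20 Cr + 13.6% × (4,085.00 Cr − 3,200.00 Cr) = 179.20 Cr + 13.6% × 885.00 Cr = 299.56 Cr
Supplemental (20.67% flat on bonus): 20.67% × 9,000.00 Cr = 1,860.30 Cr
Total earnings tax: 299.56 Cr + 1,860.30 Cr = 2,159.86 Cr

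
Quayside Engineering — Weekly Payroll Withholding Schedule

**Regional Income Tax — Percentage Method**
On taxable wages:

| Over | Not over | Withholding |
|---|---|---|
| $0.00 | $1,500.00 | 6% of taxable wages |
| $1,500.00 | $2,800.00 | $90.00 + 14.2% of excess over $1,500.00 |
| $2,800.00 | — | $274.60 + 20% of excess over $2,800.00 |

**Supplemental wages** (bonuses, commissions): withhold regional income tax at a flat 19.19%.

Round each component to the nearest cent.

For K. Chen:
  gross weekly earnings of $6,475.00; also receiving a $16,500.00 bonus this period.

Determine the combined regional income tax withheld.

$4,175.95

Regional Income Tax: taxable = $6,475.00
  $274.60 + 20% × ($6,475.00 − $2,800.00) = $274.60 + 20% × $3,675.00 = $1,009.60
Supplemental (19.19% flat on bonus): 19.19% × $16,500.00 = $3,166.35
Total regional income tax: $1,009.60 + $3,166.35 = $4,175.95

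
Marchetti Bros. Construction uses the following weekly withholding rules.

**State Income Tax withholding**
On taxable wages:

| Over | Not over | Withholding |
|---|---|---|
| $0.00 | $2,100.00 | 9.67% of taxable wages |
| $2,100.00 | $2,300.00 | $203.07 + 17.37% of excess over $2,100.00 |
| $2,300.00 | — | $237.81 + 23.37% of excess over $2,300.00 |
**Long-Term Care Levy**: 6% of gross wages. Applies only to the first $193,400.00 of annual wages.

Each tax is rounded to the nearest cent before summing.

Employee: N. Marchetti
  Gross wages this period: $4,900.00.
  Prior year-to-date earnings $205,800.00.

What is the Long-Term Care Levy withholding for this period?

Long-Term Care Levy: YTD $205,800.00 ≥ cap $193,400.00 → $0.00

$0.00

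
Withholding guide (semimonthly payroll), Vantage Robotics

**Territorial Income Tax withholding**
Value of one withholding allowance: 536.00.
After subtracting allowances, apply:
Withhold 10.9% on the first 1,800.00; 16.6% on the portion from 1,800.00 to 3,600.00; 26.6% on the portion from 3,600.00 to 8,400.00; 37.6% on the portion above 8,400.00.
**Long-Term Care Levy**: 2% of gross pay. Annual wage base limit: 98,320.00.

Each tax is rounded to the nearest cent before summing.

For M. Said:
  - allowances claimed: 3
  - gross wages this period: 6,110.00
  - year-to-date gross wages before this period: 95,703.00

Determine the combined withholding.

Territorial Income Tax: taxable = 6,110.00 − 3×536.00 = 4,502.00
  495.00 + 26.6% × (4,502.00 − 3,600.00) = 495.00 + 26.6% × 902.00 = 734.93
Long-Term Care Levy: cap 98,320.00 − YTD 95,703.00 = 2,617.00 subject; 2% × 2,617.00 = 52.34
Total: 734.93 + 52.34 = 787.27

787.27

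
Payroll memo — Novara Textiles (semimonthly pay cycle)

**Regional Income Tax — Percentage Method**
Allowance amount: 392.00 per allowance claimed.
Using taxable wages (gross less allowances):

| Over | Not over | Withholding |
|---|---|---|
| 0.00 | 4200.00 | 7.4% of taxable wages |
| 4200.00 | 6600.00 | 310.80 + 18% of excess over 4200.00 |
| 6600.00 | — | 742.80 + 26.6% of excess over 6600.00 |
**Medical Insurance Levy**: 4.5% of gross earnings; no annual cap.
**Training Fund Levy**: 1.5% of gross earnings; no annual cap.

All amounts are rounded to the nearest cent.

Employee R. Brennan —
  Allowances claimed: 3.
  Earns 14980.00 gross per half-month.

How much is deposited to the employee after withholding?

Regional Income Tax: taxable = 14980.00 − 3×392.00 = 13804.00
  742.80 + 26.6% × (13804.00 − 6600.00) = 742.80 + 26.6% × 7204.00 = 2659.06
Medical Insurance Levy: 4.5% × 14980.00 = 674.10
Training Fund Levy: 1.5% × 14980.00 = 224.70
Total withheld: 2659.06 + 674.10 + 224.70 = 3557.86
Net pay: 14980.00 − 3557.86 = 11422.14

11422.14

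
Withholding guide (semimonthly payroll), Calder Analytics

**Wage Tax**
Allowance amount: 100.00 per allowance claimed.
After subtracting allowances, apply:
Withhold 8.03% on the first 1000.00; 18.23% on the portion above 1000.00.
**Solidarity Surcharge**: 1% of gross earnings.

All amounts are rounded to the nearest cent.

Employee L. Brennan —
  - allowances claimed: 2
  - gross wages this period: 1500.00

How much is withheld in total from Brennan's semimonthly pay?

149.99

Wage Tax: taxable = 1500.00 − 2×100.00 = 1300.00
  80.30 + 18.23% × (1300.00 − 1000.00) = 80.30 + 18.23% × 300.00 = 134.99
Solidarity Surcharge: 1% × 1500.00 = 15.00
Total: 134.99 + 15.00 = 149.99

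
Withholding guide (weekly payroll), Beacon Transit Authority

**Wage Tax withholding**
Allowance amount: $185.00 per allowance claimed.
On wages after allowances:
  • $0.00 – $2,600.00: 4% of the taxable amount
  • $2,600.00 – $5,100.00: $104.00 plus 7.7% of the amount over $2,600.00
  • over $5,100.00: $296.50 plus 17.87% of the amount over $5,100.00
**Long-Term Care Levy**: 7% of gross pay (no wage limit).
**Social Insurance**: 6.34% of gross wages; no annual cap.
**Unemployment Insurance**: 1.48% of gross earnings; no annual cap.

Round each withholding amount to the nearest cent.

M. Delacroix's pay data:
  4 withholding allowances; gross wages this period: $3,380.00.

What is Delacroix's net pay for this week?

Wage Tax: taxable = $3,380.00 − 4×$185.00 = $2,640.00
  $104.00 + 7.7% × ($2,640.00 − $2,600.00) = $104.00 + 7.7% × $40.00 = $107.08
Long-Term Care Levy: 7% × $3,380.00 = $236.60
Social Insurance: 6.34% × $3,380.00 = $214.29
Unemployment Insurance: 1.48% × $3,380.00 = $50.02
Total withheld: $107.08 + $236.60 + $214.29 + $50.02 = $607.99
Net pay: $3,380.00 − $607.99 = $2,772.01

$2,772.01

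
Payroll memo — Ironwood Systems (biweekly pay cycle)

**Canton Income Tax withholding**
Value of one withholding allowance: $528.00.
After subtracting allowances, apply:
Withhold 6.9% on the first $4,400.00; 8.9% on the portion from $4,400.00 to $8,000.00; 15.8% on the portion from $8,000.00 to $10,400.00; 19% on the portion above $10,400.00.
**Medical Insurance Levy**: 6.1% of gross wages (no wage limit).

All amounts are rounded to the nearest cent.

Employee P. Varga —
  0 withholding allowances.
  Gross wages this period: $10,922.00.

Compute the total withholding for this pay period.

Canton Income Tax: taxable = $10,922.00
  $1,003.20 + 19% × ($10,922.00 − $10,400.00) = $1,003.20 + 19% × $522.00 = $1,102.38
Medical Insurance Levy: 6.1% × $10,922.00 = $666.24
Total: $1,102.38 + $666.24 = $1,768.62

$1,768.62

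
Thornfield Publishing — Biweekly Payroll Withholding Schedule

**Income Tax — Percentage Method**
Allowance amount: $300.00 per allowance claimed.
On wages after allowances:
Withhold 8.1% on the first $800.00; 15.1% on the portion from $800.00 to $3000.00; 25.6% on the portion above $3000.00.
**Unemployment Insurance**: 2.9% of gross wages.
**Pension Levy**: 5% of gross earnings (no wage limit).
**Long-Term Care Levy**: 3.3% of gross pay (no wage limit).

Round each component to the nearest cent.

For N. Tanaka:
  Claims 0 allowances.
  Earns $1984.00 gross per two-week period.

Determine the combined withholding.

$465.79

Income Tax: taxable = $1984.00
  $64.80 + 15.1% × ($1984.00 − $800.00) = $64.80 + 15.1% × $1184.00 = $243.58
Unemployment Insurance: 2.9% × $1984.00 = $57.54
Pension Levy: 5% × $1984.00 = $99.20
Long-Term Care Levy: 3.3% × $1984.00 = $65.47
Total: $243.58 + $57.54 + $99.20 + $65.47 = $465.79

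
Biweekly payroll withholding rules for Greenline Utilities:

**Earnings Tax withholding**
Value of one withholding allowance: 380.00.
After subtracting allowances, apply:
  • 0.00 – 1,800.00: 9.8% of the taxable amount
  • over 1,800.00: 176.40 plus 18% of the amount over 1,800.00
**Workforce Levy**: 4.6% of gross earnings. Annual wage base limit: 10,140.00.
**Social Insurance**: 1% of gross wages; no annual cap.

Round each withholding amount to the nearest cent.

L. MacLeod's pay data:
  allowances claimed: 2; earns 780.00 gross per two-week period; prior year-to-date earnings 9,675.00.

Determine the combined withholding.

31.15

Earnings Tax: taxable = 780.00 − 2×380.00 = 20.00
  9.8% × 20.00 = 1.96
Workforce Levy: cap 10,140.00 − YTD 9,675.00 = 465.00 subject; 4.6% × 465.00 = 21.39
Social Insurance: 1% × 780.00 = 7.80
Total: 1.96 + 21.39 + 7.80 = 31.15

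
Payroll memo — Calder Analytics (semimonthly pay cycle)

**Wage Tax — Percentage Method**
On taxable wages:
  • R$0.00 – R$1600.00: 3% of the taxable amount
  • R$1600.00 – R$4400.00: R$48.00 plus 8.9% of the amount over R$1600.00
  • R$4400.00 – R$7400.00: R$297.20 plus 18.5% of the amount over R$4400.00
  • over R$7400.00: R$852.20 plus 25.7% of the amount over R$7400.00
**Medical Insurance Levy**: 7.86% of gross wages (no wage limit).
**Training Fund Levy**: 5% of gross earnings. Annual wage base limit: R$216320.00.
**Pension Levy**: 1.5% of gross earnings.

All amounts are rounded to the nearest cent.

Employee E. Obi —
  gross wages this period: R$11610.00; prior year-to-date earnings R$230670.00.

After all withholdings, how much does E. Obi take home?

Wage Tax: taxable = R$11610.00
  R$852.20 + 25.7% × (R$11610.00 − R$7400.00) = R$852.20 + 25.7% × R$4210.00 = R$1934.17
Medical Insurance Levy: 7.86% × R$11610.00 = R$912.55
Training Fund Levy: YTD R$230670.00 ≥ cap R$216320.00 → R$0.00
Pension Levy: 1.5% × R$11610.00 = R$174.15
Total withheld: R$1934.17 + R$912.55 + R$0.00 + R$174.15 = R$3020.87
Net pay: R$11610.00 − R$3020.87 = R$8589.13

R$8589.13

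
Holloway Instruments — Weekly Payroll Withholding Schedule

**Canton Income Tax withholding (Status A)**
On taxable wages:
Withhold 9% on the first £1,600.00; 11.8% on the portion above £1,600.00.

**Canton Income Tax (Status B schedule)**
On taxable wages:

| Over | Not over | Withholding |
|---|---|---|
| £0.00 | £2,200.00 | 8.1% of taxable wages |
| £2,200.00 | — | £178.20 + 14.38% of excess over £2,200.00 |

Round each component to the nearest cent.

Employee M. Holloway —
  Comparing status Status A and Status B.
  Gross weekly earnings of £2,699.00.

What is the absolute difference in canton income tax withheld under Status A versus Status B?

£23.72

Canton Income Tax (Status A): taxable = £2,699.00
  £144.00 + 11.8% × (£2,699.00 − £1,600.00) = £144.00 + 11.8% × £1,099.00 = £273.68
Canton Income Tax (Status B): taxable = £2,699.00
  £178.20 + 14.38% × (£2,699.00 − £2,200.00) = £178.20 + 14.38% × £499.00 = £249.96
Difference: |£273.68 − £249.96| = £23.72 (higher under Status A)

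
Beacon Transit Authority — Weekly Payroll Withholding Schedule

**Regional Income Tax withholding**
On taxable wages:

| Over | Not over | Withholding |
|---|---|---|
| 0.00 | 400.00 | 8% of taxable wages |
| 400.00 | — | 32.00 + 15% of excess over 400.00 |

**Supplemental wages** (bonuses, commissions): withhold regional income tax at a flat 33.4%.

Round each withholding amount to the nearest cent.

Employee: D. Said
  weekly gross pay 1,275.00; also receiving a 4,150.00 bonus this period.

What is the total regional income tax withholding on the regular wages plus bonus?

1,549.35

Regional Income Tax: taxable = 1,275.00
  32.00 + 15% × (1,275.00 − 400.00) = 32.00 + 15% × 875.00 = 163.25
Supplemental (33.4% flat on bonus): 33.4% × 4,150.00 = 1,386.10
Total regional income tax: 163.25 + 1,386.10 = 1,549.35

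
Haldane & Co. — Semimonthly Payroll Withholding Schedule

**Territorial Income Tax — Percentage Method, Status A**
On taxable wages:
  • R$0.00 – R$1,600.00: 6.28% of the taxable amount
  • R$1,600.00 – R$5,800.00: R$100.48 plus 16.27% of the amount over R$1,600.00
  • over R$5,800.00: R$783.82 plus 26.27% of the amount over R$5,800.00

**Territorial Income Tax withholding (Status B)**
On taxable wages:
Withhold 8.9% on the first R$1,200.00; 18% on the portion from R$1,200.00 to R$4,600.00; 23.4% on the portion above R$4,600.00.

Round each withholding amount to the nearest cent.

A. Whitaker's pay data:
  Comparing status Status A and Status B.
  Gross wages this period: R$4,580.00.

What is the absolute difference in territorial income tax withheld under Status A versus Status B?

R$129.87

Territorial Income Tax (Status A): taxable = R$4,580.00
  R$100.48 + 16.27% × (R$4,580.00 − R$1,600.00) = R$100.48 + 16.27% × R$2,980.00 = R$585.33
Territorial Income Tax (Status B): taxable = R$4,580.00
  R$106.80 + 18% × (R$4,580.00 − R$1,200.00) = R$106.80 + 18% × R$3,380.00 = R$715.20
Difference: |R$585.33 − R$715.20| = R$129.87 (higher under Status B)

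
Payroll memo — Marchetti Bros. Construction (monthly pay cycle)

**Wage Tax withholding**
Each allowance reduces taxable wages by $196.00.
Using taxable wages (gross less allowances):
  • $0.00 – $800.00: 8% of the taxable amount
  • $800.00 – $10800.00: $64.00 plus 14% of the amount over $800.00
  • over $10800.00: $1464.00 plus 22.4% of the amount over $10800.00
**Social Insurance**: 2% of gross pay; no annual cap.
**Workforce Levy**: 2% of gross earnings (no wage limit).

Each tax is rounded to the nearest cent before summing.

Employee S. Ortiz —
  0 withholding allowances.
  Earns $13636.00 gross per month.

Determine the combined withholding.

$2644.70

Wage Tax: taxable = $13636.00
  $1464.00 + 22.4% × ($13636.00 − $10800.00) = $1464.00 + 22.4% × $2836.00 = $2099.26
Social Insurance: 2% × $13636.00 = $272.72
Workforce Levy: 2% × $13636.00 = $272.72
Total: $2099.26 + $272.72 + $272.72 = $2644.70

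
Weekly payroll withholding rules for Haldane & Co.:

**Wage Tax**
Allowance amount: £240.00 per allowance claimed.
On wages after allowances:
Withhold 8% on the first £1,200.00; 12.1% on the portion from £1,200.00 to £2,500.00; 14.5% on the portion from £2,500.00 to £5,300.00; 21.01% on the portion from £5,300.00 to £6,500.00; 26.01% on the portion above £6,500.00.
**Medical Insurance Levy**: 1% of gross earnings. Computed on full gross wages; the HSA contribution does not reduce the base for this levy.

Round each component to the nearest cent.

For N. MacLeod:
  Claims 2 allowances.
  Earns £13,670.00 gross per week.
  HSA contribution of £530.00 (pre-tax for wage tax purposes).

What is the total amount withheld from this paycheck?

Wage Tax: taxable = £13,670.00 − £530.00 − 2×£240.00 = £12,660.00
  £911.42 + 26.01% × (£12,660.00 − £6,500.00) = £911.42 + 26.01% × £6,160.00 = £2,513.64
Medical Insurance Levy: 1% × £13,670.00 = £136.70
Total: £2,513.64 + £136.70 = £2,650.34

£2,650.34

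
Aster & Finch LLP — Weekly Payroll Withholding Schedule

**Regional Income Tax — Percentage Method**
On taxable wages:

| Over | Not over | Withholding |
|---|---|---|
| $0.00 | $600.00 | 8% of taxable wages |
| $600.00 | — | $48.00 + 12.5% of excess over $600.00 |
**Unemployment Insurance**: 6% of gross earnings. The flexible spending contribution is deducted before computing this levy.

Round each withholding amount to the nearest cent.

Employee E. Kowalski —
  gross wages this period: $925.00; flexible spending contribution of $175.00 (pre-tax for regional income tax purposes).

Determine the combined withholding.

Regional Income Tax: taxable = $925.00 − $175.00 = $750.00
  $48.00 + 12.5% × ($750.00 − $600.00) = $48.00 + 12.5% × $150.00 = $66.75
Unemployment Insurance: 6% × $750.00 = $45.00
Total: $66.75 + $45.00 = $111.75

$111.75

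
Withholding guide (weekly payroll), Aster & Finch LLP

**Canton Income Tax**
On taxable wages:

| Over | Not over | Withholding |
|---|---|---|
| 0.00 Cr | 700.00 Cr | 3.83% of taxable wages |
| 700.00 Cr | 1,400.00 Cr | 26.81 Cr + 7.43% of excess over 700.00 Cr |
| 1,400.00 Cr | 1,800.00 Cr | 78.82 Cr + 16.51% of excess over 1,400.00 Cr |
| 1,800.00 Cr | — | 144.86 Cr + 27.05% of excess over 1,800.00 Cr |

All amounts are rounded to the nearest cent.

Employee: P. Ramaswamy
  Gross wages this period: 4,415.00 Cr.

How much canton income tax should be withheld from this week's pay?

852.22 Cr

Canton Income Tax: taxable = 4,415.00 Cr
  144.86 Cr + 27.05% × (4,415.00 Cr − 1,800.00 Cr) = 144.86 Cr + 27.05% × 2,615.00 Cr = 852.22 Cr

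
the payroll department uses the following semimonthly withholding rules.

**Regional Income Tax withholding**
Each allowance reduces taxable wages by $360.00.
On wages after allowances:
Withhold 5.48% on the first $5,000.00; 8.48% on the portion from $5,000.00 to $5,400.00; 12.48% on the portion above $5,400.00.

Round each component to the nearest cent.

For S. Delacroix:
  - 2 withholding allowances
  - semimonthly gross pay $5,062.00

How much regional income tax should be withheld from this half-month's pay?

Regional Income Tax: taxable = $5,062.00 − 2×$360.00 = $4,342.00
  5.48% × $4,342.00 = $237.94

$237.94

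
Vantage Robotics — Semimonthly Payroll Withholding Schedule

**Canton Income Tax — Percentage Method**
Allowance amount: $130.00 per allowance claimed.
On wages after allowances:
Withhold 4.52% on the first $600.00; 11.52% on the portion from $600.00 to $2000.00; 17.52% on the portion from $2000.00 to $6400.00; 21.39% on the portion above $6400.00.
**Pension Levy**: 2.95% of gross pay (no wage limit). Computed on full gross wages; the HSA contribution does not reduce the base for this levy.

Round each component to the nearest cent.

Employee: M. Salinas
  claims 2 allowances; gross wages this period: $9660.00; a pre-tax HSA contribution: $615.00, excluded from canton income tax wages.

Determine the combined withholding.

$1754.40

Canton Income Tax: taxable = $9660.00 − $615.00 − 2×$130.00 = $8785.00
  $959.28 + 21.39% × ($8785.00 − $6400.00) = $959.28 + 21.39% × $2385.00 = $1469.43
Pension Levy: 2.95% × $9660.00 = $284.97
Total: $1469.43 + $284.97 = $1754.40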